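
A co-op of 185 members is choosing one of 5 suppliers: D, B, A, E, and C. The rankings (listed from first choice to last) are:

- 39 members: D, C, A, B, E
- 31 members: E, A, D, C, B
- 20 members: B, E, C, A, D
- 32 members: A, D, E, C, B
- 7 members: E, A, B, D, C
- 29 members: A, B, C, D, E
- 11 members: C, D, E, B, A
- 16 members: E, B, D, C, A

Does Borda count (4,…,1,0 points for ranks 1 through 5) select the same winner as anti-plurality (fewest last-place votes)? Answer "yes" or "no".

Borda — scores: D 415, B 279, A 456, E 362, C 338. Winner: A.
Anti-plurality — last-place votes: D 20, B 63, A 27, E 68, C 7. Winner: C.
The two methods disagree.

no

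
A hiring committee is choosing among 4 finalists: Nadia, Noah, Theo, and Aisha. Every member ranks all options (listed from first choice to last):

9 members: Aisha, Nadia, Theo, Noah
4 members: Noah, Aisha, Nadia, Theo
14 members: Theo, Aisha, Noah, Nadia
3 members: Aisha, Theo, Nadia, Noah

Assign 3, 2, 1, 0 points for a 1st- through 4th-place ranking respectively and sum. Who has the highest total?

Aisha

Nadia: 9·2 + 4·1 + 14·0 + 3·1 = 25
Noah: 9·0 + 4·3 + 14·1 + 3·0 = 26
Theo: 9·1 + 4·0 + 14·3 + 3·2 = 57
Aisha: 9·3 + 4·2 + 14·2 + 3·3 = 72
Aisha has the highest Borda score (72).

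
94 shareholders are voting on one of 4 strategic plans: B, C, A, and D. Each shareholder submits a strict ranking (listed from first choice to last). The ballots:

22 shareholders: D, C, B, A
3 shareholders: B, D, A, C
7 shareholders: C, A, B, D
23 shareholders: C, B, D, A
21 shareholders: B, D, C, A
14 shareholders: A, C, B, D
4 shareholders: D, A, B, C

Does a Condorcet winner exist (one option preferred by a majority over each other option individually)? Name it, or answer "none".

Checking pairwise contests:
C beats B 66–28.
D beats C 50–44.
B beats A 69–25.
B beats D 68–26.
Every option loses at least one head-to-head, so there is no Condorcet winner.

none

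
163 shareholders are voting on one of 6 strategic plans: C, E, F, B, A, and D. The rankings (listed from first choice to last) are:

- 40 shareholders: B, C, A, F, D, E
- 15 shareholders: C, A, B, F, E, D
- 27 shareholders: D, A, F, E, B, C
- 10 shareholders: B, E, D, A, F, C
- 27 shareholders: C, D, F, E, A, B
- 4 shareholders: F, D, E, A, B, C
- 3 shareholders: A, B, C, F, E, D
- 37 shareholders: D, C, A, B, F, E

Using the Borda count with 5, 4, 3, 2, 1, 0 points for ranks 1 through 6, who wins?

C

C: 40·4 + 15·5 + 27·0 + 10·0 + 27·5 + 4·0 + 3·3 + 37·4 = 527
E: 40·0 + 15·1 + 27·2 + 10·4 + 27·2 + 4·3 + 3·1 + 37·0 = 178
F: 40·2 + 15·2 + 27·3 + 10·1 + 27·3 + 4·5 + 3·2 + 37·1 = 345
B: 40·5 + 15·3 + 27·1 + 10·5 + 27·0 + 4·1 + 3·4 + 37·2 = 412
A: 40·3 + 15·4 + 27·4 + 10·2 + 27·1 + 4·2 + 3·5 + 37·3 = 469
D: 40·1 + 15·0 + 27·5 + 10·3 + 27·4 + 4·4 + 3·0 + 37·5 = 514
C has the highest Borda score (527).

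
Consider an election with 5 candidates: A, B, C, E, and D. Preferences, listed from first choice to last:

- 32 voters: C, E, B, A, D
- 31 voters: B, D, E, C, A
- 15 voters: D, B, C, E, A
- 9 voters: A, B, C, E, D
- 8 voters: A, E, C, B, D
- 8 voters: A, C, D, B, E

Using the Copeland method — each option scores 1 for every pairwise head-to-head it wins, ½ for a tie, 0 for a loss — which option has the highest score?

B

A: beats D; loses to B, C, and E → score 1.
B: beats A, C, E, and D → score 4.
C: beats A, E, and D; loses to B → score 3.
E: beats A; loses to B, C, and D → score 1.
D: beats E; loses to A, B, and C → score 1.
B has the best pairwise record.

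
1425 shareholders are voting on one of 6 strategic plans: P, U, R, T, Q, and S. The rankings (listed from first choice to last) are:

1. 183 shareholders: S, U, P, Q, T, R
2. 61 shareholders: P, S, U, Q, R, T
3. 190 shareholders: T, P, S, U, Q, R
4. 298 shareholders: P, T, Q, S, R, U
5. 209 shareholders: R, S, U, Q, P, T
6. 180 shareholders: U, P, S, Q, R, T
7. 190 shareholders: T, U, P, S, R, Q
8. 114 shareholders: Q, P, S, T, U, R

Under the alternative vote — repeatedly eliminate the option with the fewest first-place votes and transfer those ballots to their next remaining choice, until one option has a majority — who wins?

Round 1: P 359, U 180, R 209, T 380, Q 114, S 183. Eliminate Q.
Round 2: P 473, U 180, R 209, T 380, S 183. Eliminate U.
Round 3: P 653, R 209, T 380, S 183. Eliminate S.
Round 4: P 836, R 209, T 380. P has a majority.

P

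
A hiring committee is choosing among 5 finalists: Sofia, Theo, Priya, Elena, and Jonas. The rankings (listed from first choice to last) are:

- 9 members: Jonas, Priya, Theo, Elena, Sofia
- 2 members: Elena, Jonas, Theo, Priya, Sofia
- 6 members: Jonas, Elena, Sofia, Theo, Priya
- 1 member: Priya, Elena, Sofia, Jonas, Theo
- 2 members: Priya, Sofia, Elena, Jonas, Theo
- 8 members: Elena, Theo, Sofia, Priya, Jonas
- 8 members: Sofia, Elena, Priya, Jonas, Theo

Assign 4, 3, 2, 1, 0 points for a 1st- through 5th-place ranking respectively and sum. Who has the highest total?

Sofia: 9·0 + 2·0 + 6·2 + 1·2 + 2·3 + 8·2 + 8·4 = 68
Theo: 9·2 + 2·2 + 6·1 + 1·0 + 2·0 + 8·3 + 8·0 = 52
Priya: 9·3 + 2·1 + 6·0 + 1·4 + 2·4 + 8·1 + 8·2 = 65
Elena: 9·1 + 2·4 + 6·3 + 1·3 + 2·2 + 8·4 + 8·3 = 98
Jonas: 9·4 + 2·3 + 6·4 + 1·1 + 2·1 + 8·0 + 8·1 = 77
Elena has the highest Borda score (98).

Elena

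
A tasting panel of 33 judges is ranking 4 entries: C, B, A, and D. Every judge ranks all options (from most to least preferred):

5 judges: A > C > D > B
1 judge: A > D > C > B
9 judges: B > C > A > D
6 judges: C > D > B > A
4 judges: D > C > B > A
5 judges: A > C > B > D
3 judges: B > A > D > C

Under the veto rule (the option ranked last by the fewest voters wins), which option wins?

Last-place votes: C 3, B 6, A 10, D 14.
C is ranked last by the fewest voters, so C wins.

C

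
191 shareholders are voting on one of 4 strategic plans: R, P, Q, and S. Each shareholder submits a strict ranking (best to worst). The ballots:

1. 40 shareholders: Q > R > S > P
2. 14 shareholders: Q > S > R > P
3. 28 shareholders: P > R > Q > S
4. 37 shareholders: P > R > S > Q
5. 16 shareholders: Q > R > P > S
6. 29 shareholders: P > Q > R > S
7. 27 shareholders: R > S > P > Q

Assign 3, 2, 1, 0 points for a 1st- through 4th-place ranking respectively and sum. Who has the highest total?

R: 40·2 + 14·1 + 28·2 + 37·2 + 16·2 + 29·1 + 27·3 = 366
P: 40·0 + 14·0 + 28·3 + 37·3 + 16·1 + 29·3 + 27·1 = 325
Q: 40·3 + 14·3 + 28·1 + 37·0 + 16·3 + 29·2 + 27·0 = 296
S: 40·1 + 14·2 + 28·0 + 37·1 + 16·0 + 29·0 + 27·2 = 159
R has the highest Borda score (366).

R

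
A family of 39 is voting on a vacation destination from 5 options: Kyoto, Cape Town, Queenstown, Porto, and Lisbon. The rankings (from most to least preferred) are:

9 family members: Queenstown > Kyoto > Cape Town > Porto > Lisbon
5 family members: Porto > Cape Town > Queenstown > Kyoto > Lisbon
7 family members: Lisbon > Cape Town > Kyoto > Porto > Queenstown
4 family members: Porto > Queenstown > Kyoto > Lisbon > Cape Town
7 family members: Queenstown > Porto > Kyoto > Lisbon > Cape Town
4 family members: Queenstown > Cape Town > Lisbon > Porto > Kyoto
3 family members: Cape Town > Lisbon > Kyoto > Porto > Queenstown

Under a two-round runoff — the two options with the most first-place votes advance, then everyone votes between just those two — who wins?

Round 1 first-place votes: Kyoto 0, Cape Town 3, Queenstown 20, Porto 9, Lisbon 7.
Queenstown and Porto advance.
Runoff: Queenstown is preferred to Porto by 20 voters; Porto by 19.
Queenstown wins the runoff.

Queenstown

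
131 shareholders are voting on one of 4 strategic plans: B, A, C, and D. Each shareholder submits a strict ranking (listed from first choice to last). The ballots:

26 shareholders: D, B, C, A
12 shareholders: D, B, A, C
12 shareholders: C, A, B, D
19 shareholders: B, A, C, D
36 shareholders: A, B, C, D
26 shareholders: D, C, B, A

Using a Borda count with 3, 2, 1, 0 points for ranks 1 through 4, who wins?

B

B: 26·2 + 12·2 + 12·1 + 19·3 + 36·2 + 26·1 = 243
A: 26·0 + 12·1 + 12·2 + 19·2 + 36·3 + 26·0 = 182
C: 26·1 + 12·0 + 12·3 + 19·1 + 36·1 + 26·2 = 169
D: 26·3 + 12·3 + 12·0 + 19·0 + 36·0 + 26·3 = 192
B has the highest Borda score (243).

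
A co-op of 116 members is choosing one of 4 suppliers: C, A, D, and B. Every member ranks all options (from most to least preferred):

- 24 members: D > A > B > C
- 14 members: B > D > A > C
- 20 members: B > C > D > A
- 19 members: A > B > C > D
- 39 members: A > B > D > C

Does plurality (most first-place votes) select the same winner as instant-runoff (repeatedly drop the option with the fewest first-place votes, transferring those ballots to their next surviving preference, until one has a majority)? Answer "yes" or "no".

Plurality — first-place votes: C 0, A 58, D 24, B 34. Winner: A.
Instant-runoff — R1 C 0, A 58, D 24, B 34 (C out); R2 A 58, D 24, B 34 (D out); R3 A 82, B 34 (A winner). Winner: A.
The two methods agree.

yes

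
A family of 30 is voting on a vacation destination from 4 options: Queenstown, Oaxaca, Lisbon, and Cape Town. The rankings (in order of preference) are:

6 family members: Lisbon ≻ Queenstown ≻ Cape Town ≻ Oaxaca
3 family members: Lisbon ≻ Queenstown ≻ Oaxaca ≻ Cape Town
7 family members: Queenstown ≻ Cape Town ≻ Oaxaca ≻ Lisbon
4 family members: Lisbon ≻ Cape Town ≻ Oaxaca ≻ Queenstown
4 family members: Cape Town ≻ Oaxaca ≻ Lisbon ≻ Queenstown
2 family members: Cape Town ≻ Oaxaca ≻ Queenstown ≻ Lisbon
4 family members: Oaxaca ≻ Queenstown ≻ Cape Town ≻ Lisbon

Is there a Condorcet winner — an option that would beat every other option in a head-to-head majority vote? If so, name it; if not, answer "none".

Checking pairwise contests:
Lisbon beats Queenstown 17–13.
Queenstown beats Oaxaca 16–14.
Oaxaca beats Lisbon 17–13.
Queenstown beats Cape Town 20–10.
Every option loses at least one head-to-head, so there is no Condorcet winner.

none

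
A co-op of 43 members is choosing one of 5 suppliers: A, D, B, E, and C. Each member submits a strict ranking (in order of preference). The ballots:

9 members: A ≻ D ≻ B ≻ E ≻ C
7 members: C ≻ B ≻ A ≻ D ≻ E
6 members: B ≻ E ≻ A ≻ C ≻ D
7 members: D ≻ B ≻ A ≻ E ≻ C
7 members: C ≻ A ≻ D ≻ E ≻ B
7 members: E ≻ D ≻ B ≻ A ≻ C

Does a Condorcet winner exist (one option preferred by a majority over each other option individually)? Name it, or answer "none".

none

Checking pairwise contests:
B beats A 27–16.
A beats D 29–14.
D beats B 30–13.
A beats E 30–13.
A beats C 29–14.
Every option loses at least one head-to-head, so there is no Condorcet winner.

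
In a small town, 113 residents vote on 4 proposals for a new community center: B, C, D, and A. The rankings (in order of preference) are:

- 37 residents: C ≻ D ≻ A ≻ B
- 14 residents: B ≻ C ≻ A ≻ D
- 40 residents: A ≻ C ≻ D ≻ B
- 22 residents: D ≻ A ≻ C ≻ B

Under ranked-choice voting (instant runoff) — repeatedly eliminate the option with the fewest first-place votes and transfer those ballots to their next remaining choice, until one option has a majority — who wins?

Round 1: B 14, C 37, D 22, A 40. Eliminate B.
Round 2: C 51, D 22, A 40. Eliminate D.
Round 3: C 51, A 62. A has a majority.

A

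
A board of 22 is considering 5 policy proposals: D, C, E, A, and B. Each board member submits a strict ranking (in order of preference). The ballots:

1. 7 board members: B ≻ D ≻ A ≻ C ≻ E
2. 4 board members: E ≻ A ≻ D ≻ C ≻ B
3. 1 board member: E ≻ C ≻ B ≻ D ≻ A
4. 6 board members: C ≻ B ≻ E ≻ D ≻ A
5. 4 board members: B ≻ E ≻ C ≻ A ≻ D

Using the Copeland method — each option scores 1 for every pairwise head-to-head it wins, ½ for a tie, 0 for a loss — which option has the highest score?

D: beats A; ties C; loses to E and B → score 1.5.
C: beats E; ties D, A, and B → score 2.5.
E: beats D and A; loses to C and B → score 2.
A: ties C; loses to D, E, and B → score 0.5.
B: beats D, E, and A; ties C → score 3.5.
B has the best pairwise record.

B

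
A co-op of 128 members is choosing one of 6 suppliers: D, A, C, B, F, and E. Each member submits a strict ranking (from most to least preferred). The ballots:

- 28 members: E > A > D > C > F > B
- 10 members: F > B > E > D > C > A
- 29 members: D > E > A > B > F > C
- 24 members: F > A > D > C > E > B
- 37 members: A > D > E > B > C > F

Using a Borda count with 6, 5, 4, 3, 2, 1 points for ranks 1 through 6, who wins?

D: 28·4 + 10·3 + 29·6 + 24·4 + 37·5 = 597
A: 28·5 + 10·1 + 29·4 + 24·5 + 37·6 = 608
C: 28·3 + 10·2 + 29·1 + 24·3 + 37·2 = 279
B: 28·1 + 10·5 + 29·3 + 24·1 + 37·3 = 300
F: 28·2 + 10·6 + 29·2 + 24·6 + 37·1 = 355
E: 28·6 + 10·4 + 29·5 + 24·2 + 37·4 = 549
A has the highest Borda score (608).

A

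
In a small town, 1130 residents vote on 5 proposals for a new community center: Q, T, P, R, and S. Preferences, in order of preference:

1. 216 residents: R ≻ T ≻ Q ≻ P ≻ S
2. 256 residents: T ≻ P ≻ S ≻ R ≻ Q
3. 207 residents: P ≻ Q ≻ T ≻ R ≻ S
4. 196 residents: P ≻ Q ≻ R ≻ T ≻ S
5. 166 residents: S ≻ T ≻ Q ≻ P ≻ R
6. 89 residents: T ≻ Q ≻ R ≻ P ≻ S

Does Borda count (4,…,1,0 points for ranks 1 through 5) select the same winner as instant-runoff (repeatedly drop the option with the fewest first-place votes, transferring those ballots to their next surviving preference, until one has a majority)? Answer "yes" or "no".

yes

Borda — scores: Q 2240, T 3136, P 2851, R 1897, S 1176. Winner: T.
Instant-runoff — R1 Q 0, T 345, P 403, R 216, S 166 (Q out); R2 T 345, P 403, R 216, S 166 (S out); R3 T 511, P 403, R 216 (R out); R4 T 727, P 403 (T winner). Winner: T.
The two methods agree.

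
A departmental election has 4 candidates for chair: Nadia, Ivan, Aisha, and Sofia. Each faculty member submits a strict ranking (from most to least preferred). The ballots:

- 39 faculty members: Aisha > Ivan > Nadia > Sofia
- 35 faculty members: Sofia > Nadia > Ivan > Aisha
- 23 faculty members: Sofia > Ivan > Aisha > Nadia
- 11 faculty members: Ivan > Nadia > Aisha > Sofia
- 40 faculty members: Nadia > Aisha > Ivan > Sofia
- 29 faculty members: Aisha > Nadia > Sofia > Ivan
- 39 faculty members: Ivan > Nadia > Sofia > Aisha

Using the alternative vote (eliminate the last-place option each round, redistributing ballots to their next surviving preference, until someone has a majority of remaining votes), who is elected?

Aisha

Round 1: Nadia 40, Ivan 50, Aisha 68, Sofia 58. Eliminate Nadia.
Round 2: Ivan 50, Aisha 108, Sofia 58. Eliminate Ivan.
Round 3: Aisha 119, Sofia 97. Aisha has a majority.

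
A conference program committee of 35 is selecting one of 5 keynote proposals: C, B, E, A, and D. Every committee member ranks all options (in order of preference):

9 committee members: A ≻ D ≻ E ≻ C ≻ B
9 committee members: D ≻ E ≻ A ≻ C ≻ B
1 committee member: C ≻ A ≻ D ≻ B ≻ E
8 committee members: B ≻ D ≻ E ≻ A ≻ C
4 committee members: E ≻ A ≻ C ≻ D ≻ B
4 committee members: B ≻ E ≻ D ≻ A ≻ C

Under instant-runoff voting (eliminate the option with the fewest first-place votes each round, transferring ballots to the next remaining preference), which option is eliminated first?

Round 1: C 1, B 12, E 4, A 9, D 9. Eliminate C.

C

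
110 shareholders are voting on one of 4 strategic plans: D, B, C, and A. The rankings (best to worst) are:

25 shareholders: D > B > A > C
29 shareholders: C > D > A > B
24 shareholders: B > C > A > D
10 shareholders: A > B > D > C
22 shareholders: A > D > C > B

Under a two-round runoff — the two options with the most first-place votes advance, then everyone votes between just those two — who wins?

Round 1 first-place votes: D 25, B 24, C 29, A 32.
A and C advance.
Runoff: A is preferred to C by 57 voters; C by 53.
A wins the runoff.

A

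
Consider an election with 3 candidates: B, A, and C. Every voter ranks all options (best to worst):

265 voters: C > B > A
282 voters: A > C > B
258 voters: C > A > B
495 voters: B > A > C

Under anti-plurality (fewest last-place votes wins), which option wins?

A

Last-place votes: B 540, A 265, C 495.
A is ranked last by the fewest voters, so A wins.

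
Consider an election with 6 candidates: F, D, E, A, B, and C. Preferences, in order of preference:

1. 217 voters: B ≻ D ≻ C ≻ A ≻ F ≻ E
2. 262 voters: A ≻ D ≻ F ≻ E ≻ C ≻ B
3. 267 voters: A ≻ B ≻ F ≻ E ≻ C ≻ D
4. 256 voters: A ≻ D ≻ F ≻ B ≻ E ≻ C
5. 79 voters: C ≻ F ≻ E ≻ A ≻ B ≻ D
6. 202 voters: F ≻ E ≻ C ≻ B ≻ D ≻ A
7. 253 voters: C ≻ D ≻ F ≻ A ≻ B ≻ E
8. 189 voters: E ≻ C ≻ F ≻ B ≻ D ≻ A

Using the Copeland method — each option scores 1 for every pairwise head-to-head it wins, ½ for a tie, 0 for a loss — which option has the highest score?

A

F: beats E, B, and C; loses to D and A → score 3.
D: beats F and E; loses to A, B, and C → score 2.
E: beats C; loses to F, D, A, and B → score 1.
A: beats F, D, E, and B; loses to C → score 4.
B: beats D and E; loses to F, A, and C → score 2.
C: beats D, A, and B; loses to F and E → score 3.
A has the best pairwise record.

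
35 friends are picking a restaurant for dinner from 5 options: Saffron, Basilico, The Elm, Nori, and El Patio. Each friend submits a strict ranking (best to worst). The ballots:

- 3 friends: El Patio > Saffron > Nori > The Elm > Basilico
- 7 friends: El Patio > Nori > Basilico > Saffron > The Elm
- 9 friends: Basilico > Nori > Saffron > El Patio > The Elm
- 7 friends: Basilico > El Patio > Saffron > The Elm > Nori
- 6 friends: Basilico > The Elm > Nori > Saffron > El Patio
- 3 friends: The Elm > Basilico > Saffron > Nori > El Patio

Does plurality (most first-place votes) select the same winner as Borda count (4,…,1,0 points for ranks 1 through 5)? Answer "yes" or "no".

yes

Plurality — first-place votes: Saffron 0, Basilico 22, The Elm 3, Nori 0, El Patio 10. Winner: Basilico.
Borda — scores: Saffron 60, Basilico 111, The Elm 40, Nori 69, El Patio 70. Winner: Basilico.
The two methods agree.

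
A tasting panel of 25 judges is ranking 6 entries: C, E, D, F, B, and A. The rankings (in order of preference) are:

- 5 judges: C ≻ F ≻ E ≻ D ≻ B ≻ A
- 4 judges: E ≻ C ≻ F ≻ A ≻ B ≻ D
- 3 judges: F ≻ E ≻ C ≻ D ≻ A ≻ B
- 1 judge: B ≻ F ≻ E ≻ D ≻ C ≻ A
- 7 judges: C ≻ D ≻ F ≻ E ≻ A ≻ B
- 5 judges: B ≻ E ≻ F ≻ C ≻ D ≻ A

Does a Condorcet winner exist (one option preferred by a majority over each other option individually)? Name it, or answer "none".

none

Checking pairwise contests:
E beats C 13–12.
F beats E 16–9.
C beats D 24–1.
C beats F 16–9.
C beats B 19–6.
C beats A 25–0.
Every option loses at least one head-to-head, so there is no Condorcet winner.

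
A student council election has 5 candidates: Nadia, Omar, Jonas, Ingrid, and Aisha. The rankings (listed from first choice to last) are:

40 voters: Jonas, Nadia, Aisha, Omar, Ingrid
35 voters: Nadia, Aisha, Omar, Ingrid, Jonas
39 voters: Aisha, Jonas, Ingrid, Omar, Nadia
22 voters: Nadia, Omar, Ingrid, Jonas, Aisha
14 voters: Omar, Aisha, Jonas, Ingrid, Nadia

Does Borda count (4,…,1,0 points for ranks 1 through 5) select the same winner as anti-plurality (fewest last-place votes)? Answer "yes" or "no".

Borda — scores: Nadia 348, Omar 271, Jonas 327, Ingrid 171, Aisha 383. Winner: Aisha.
Anti-plurality — last-place votes: Nadia 53, Omar 0, Jonas 35, Ingrid 40, Aisha 22. Winner: Omar.
The two methods disagree.

no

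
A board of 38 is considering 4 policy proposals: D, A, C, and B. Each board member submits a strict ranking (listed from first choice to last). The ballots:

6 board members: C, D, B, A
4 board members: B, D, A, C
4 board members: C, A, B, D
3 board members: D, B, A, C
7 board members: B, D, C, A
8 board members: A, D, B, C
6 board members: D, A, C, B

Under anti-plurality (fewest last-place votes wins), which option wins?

D

Last-place votes: D 4, A 13, C 15, B 6.
D is ranked last by the fewest voters, so D wins.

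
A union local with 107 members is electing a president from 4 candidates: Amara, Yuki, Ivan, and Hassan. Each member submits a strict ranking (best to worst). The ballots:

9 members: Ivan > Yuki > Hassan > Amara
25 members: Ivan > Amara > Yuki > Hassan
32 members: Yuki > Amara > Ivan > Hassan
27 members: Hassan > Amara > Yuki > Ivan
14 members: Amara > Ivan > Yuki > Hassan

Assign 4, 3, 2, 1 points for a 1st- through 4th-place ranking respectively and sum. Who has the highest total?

Amara

Amara: 9·1 + 25·3 + 32·3 + 27·3 + 14·4 = 317
Yuki: 9·3 + 25·2 + 32·4 + 27·2 + 14·2 = 287
Ivan: 9·4 + 25·4 + 32·2 + 27·1 + 14·3 = 269
Hassan: 9·2 + 25·1 + 32·1 + 27·4 + 14·1 = 197
Amara has the highest Borda score (317).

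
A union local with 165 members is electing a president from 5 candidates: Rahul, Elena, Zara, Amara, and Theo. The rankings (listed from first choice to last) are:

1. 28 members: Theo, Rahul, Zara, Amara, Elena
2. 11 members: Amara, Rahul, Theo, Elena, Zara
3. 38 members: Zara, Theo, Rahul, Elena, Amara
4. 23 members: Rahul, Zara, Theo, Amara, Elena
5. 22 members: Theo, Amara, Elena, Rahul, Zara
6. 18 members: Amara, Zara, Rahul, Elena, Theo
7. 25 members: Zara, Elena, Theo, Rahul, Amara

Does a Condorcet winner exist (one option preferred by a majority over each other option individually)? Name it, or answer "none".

Checking pairwise contests:
Theo beats Rahul 113–52.
Rahul beats Elena 118–47.
Rahul beats Zara 84–81.
Rahul beats Amara 114–51.
Zara beats Theo 104–61.
Every option loses at least one head-to-head, so there is no Condorcet winner.

none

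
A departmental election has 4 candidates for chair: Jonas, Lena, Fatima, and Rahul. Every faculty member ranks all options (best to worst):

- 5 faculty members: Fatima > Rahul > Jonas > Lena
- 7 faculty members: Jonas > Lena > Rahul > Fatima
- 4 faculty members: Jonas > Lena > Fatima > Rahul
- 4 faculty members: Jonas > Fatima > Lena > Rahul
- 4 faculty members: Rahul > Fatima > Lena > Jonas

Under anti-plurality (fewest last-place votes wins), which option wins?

Jonas

Last-place votes: Jonas 4, Lena 5, Fatima 7, Rahul 8.
Jonas is ranked last by the fewest voters, so Jonas wins.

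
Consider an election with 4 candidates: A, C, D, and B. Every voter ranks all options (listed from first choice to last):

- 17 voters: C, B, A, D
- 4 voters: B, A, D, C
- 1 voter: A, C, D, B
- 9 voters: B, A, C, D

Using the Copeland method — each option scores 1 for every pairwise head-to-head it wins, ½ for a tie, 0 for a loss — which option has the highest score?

C

A: beats D; loses to C and B → score 1.
C: beats A, D, and B → score 3.
D: loses to A, C, and B → score 0.
B: beats A and D; loses to C → score 2.
C has the best pairwise record.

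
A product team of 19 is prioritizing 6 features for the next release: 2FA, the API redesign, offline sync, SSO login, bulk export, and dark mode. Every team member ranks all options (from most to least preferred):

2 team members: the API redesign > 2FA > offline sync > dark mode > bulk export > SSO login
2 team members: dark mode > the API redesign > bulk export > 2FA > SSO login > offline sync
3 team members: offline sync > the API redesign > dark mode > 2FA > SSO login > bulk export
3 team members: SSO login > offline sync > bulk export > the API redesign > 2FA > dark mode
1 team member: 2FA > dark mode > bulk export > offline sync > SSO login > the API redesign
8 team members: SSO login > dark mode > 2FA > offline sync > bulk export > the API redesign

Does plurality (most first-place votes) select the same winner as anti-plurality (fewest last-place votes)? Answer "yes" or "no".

no

Plurality — first-place votes: 2FA 1, the API redesign 2, offline sync 3, SSO login 11, bulk export 0, dark mode 2. Winner: SSO login.
Anti-plurality — last-place votes: 2FA 0, the API redesign 9, offline sync 2, SSO login 2, bulk export 3, dark mode 3. Winner: 2FA.
The two methods disagree.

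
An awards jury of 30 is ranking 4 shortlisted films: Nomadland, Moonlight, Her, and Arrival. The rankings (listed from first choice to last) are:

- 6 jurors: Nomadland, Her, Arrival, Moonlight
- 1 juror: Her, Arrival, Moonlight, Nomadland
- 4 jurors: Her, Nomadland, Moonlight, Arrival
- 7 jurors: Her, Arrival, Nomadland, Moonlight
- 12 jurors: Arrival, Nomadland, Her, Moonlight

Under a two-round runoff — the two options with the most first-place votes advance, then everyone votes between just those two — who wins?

Round 1 first-place votes: Nomadland 6, Moonlight 0, Her 12, Arrival 12.
Arrival and Her advance.
Runoff: Arrival is preferred to Her by 12 voters; Her by 18.
Her wins the runoff.

Her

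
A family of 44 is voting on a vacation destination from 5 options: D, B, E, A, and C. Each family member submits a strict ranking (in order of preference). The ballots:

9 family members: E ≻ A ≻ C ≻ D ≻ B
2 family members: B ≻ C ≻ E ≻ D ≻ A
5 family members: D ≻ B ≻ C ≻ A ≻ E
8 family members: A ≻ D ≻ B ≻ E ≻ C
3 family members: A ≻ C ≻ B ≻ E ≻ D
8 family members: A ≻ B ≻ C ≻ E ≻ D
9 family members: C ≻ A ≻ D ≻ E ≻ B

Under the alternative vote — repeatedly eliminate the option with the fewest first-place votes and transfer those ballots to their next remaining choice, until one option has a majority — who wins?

A

Round 1: D 5, B 2, E 9, A 19, C 9. Eliminate B.
Round 2: D 5, E 9, A 19, C 11. Eliminate D.
Round 3: E 9, A 19, C 16. Eliminate E.
Round 4: A 28, C 16. A has a majority.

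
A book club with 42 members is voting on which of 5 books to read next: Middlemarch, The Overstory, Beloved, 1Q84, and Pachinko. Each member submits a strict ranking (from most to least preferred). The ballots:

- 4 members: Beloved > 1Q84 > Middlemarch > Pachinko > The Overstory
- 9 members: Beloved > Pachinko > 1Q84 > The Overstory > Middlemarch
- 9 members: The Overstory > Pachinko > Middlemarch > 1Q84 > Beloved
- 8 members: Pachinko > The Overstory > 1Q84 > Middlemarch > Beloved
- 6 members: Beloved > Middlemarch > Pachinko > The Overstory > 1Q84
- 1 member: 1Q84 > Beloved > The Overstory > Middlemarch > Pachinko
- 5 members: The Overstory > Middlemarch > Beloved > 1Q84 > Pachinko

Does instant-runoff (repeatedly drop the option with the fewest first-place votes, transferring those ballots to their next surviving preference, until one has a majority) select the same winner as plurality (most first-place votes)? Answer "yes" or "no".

no

Instant-runoff — R1 Middlemarch 0, The Overstory 14, Beloved 19, 1Q84 1, Pachinko 8 (Middlemarch out); R2 The Overstory 14, Beloved 19, 1Q84 1, Pachinko 8 (1Q84 out); R3 The Overstory 14, Beloved 20, Pachinko 8 (Pachinko out); R4 The Overstory 22, Beloved 20 (The Overstory winner). Winner: The Overstory.
Plurality — first-place votes: Middlemarch 0, The Overstory 14, Beloved 19, 1Q84 1, Pachinko 8. Winner: Beloved.
The two methods disagree.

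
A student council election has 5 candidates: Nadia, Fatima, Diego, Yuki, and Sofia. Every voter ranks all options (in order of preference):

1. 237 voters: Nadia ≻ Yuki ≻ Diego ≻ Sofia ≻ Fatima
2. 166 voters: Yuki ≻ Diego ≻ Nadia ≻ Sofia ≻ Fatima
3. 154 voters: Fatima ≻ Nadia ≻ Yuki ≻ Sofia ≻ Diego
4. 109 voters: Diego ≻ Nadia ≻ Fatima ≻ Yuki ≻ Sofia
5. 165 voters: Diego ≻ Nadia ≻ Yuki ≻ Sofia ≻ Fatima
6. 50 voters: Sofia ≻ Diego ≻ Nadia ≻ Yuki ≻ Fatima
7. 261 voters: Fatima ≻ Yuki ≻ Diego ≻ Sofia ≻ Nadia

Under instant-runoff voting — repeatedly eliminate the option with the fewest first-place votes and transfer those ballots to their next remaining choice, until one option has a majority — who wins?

Round 1: Nadia 237, Fatima 415, Diego 274, Yuki 166, Sofia 50. Eliminate Sofia.
Round 2: Nadia 237, Fatima 415, Diego 324, Yuki 166. Eliminate Yuki.
Round 3: Nadia 237, Fatima 415, Diego 490. Eliminate Nadia.
Round 4: Fatima 415, Diego 727. Diego has a majority.

Diego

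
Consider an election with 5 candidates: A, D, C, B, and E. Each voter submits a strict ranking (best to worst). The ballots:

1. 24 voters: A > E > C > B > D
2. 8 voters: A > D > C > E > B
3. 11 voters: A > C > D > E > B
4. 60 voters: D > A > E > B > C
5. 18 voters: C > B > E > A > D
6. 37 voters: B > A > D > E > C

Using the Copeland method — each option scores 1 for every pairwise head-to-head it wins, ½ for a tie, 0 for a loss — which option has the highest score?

A: beats D, C, B, and E → score 4.
D: beats C and E; ties B; loses to A → score 2.5.
C: loses to A, D, B, and E → score 0.
B: beats C; ties D; loses to A and E → score 1.5.
E: beats C and B; loses to A and D → score 2.
A has the best pairwise record.

A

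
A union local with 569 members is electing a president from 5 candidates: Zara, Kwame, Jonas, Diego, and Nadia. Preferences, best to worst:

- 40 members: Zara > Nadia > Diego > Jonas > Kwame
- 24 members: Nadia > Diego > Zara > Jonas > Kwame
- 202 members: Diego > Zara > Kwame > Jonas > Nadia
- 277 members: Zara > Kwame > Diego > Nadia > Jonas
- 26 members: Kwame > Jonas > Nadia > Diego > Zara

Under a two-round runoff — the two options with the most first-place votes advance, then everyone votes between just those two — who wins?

Zara

Round 1 first-place votes: Zara 317, Kwame 26, Jonas 0, Diego 202, Nadia 24.
Zara and Diego advance.
Runoff: Zara is preferred to Diego by 317 voters; Diego by 252.
Zara wins the runoff.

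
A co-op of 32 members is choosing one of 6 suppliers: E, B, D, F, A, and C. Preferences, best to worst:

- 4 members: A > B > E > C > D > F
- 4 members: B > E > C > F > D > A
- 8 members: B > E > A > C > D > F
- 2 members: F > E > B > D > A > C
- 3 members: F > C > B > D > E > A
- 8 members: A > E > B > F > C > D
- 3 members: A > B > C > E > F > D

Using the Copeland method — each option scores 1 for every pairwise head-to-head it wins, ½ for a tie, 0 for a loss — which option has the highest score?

E: beats D, F, A, and C; loses to B → score 4.
B: beats E, D, F, A, and C → score 5.
D: loses to E, B, F, A, and C → score 0.
F: beats D; loses to E, B, A, and C → score 1.
A: beats D, F, and C; loses to E and B → score 3.
C: beats D and F; loses to E, B, and A → score 2.
B has the best pairwise record.

B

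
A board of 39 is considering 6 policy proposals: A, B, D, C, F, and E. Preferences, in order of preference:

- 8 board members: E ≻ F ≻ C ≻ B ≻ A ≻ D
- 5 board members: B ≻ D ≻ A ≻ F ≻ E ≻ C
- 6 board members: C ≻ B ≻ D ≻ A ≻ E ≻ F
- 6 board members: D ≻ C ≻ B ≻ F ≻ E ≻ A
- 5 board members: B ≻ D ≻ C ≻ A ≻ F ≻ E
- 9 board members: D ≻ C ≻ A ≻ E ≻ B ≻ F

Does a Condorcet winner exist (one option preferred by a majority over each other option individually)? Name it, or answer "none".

none

Checking pairwise contests:
B beats A 30–9.
C beats B 29–10.
B beats D 24–15.
D beats C 25–14.
A beats F 25–14.
A beats E 25–14.
Every option loses at least one head-to-head, so there is no Condorcet winner.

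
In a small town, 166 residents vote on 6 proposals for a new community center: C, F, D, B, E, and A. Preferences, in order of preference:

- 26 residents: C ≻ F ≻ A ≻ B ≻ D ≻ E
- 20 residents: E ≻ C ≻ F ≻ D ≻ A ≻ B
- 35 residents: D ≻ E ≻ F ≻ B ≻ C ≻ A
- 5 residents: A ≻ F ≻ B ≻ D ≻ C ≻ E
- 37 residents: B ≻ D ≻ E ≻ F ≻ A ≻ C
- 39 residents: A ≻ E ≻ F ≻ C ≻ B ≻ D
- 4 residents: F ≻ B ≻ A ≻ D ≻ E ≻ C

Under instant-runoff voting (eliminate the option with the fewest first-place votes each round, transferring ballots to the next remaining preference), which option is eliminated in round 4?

Round 1: C 26, F 4, D 35, B 37, E 20, A 44. Eliminate F.
Round 2: C 26, D 35, B 41, E 20, A 44. Eliminate E.
Round 3: C 46, D 35, B 41, A 44. Eliminate D.
Round 4: C 46, B 76, A 44. Eliminate A.

A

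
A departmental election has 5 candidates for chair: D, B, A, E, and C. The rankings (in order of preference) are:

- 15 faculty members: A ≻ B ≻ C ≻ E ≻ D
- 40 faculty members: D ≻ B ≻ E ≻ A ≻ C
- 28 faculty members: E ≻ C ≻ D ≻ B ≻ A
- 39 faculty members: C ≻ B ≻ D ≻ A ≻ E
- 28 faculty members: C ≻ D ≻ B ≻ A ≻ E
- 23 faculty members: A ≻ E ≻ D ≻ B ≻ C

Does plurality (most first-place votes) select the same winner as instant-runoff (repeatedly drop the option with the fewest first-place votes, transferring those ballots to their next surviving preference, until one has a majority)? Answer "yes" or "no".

Plurality — first-place votes: D 40, B 0, A 38, E 28, C 67. Winner: C.
Instant-runoff — R1 D 40, B 0, A 38, E 28, C 67 (B out); R2 D 40, A 38, E 28, C 67 (E out); R3 D 40, A 38, C 95 (C winner). Winner: C.
The two methods agree.

yes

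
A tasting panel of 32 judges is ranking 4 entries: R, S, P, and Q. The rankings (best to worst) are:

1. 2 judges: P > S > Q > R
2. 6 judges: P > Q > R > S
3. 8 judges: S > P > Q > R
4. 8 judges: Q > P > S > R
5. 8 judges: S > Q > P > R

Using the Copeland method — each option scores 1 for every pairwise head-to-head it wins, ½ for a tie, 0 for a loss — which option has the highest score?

S

R: loses to S, P, and Q → score 0.
S: beats R and Q; ties P → score 2.5.
P: beats R; ties S and Q → score 2.
Q: beats R; ties P; loses to S → score 1.5.
S has the best pairwise record.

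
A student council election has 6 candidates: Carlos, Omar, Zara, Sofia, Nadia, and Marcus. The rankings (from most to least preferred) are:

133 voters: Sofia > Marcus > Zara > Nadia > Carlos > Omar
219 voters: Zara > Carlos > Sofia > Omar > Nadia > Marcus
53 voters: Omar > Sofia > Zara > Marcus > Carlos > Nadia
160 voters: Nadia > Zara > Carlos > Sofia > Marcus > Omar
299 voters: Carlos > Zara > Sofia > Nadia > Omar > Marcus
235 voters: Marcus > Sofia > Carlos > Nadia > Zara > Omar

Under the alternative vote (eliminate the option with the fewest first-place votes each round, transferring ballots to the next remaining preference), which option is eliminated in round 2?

Nadia

Round 1: Carlos 299, Omar 53, Zara 219, Sofia 133, Nadia 160, Marcus 235. Eliminate Omar.
Round 2: Carlos 299, Zara 219, Sofia 186, Nadia 160, Marcus 235. Eliminate Nadia.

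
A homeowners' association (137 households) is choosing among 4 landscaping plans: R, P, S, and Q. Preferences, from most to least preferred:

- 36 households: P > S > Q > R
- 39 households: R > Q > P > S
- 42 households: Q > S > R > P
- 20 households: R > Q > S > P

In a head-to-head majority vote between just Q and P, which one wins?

Voters preferring Q to P: 101; preferring P to Q: 36.
Q wins the head-to-head.

Q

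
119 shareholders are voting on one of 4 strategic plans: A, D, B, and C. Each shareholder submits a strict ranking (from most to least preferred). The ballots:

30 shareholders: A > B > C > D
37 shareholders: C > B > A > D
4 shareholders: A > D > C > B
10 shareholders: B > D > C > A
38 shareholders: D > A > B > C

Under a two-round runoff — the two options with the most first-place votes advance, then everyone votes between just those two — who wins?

Round 1 first-place votes: A 34, D 38, B 10, C 37.
D and C advance.
Runoff: D is preferred to C by 52 voters; C by 67.
C wins the runoff.

C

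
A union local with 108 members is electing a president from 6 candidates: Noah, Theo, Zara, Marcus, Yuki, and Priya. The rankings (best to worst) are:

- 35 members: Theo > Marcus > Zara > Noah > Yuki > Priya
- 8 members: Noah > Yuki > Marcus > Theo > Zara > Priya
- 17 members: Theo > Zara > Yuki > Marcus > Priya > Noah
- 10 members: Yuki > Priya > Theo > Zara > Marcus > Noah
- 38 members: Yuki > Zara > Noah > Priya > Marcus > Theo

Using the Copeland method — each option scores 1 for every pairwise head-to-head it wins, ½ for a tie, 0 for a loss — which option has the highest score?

Yuki

Noah: beats Priya; loses to Theo, Zara, Marcus, and Yuki → score 1.
Theo: beats Noah, Zara, Marcus, and Priya; loses to Yuki → score 4.
Zara: beats Noah, Marcus, and Priya; loses to Theo and Yuki → score 3.
Marcus: beats Noah and Priya; loses to Theo, Zara, and Yuki → score 2.
Yuki: beats Noah, Theo, Zara, Marcus, and Priya → score 5.
Priya: loses to Noah, Theo, Zara, Marcus, and Yuki → score 0.
Yuki has the best pairwise record.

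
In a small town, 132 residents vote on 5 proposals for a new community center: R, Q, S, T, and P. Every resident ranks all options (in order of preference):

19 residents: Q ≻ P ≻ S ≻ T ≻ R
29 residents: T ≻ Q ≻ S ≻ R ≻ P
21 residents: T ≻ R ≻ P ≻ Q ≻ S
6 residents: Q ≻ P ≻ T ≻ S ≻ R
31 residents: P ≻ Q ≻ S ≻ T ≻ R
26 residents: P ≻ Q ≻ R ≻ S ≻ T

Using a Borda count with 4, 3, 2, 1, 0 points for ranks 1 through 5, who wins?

Q

R: 19·0 + 29·1 + 21·3 + 6·0 + 31·0 + 26·2 = 144
Q: 19·4 + 29·3 + 21·1 + 6·4 + 31·3 + 26·3 = 379
S: 19·2 + 29·2 + 21·0 + 6·1 + 31·2 + 26·1 = 190
T: 19·1 + 29·4 + 21·4 + 6·2 + 31·1 + 26·0 = 262
P: 19·3 + 29·0 + 21·2 + 6·3 + 31·4 + 26·4 = 345
Q has the highest Borda score (379).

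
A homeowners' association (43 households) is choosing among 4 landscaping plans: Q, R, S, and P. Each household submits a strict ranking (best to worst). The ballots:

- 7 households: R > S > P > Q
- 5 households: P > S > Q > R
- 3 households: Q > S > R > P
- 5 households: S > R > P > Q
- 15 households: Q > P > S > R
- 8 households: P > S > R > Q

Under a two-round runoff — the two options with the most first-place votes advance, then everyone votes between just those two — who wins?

P

Round 1 first-place votes: Q 18, R 7, S 5, P 13.
Q and P advance.
Runoff: Q is preferred to P by 18 voters; P by 25.
P wins the runoff.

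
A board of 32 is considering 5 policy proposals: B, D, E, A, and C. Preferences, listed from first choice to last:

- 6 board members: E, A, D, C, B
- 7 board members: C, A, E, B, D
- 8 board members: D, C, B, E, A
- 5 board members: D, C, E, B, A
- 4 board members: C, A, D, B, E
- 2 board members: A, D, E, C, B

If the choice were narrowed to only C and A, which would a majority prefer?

C

Voters preferring C to A: 24; preferring A to C: 8.
C wins the head-to-head.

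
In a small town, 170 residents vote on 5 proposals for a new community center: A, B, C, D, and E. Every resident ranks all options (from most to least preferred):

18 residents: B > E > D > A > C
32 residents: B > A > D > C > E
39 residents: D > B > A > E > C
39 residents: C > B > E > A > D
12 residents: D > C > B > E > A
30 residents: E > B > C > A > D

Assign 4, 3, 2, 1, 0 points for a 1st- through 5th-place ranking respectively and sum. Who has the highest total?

B

A: 18·1 + 32·3 + 39·2 + 39·1 + 12·0 + 30·1 = 261
B: 18·4 + 32·4 + 39·3 + 39·3 + 12·2 + 30·3 = 548
C: 18·0 + 32·1 + 39·0 + 39·4 + 12·3 + 30·2 = 284
D: 18·2 + 32·2 + 39·4 + 39·0 + 12·4 + 30·0 = 304
E: 18·3 + 32·0 + 39·1 + 39·2 + 12·1 + 30·4 = 303
B has the highest Borda score (548).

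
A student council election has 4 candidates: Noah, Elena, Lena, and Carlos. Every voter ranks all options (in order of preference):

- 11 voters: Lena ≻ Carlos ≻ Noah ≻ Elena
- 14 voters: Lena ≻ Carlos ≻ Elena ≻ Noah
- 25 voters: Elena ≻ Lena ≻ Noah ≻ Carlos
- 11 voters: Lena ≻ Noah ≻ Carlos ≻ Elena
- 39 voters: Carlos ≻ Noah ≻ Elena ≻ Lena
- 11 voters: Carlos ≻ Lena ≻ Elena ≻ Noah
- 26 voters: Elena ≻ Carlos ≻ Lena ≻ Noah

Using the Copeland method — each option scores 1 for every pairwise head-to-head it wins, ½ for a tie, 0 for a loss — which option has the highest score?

Carlos

Noah: loses to Elena, Lena, and Carlos → score 0.
Elena: beats Noah and Lena; loses to Carlos → score 2.
Lena: beats Noah; loses to Elena and Carlos → score 1.
Carlos: beats Noah, Elena, and Lena → score 3.
Carlos has the best pairwise record.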